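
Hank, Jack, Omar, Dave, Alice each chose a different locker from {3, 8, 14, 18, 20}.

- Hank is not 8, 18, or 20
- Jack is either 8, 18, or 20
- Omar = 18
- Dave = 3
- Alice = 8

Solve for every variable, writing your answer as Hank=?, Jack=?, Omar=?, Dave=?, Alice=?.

Hank=14, Jack=20, Omar=18, Dave=3, Alice=8

Omar's domain is down to {18}, so Omar = 18. Eliminate 18 elsewhere: Jack.
Dave has just one choice, so Dave = 3. So Hank can't be 3.
Alice must be 8 (only option left). Eliminate 8 elsewhere: Jack.
Hank's domain is down to {14}, so Hank = 14.
That leaves Jack = 20.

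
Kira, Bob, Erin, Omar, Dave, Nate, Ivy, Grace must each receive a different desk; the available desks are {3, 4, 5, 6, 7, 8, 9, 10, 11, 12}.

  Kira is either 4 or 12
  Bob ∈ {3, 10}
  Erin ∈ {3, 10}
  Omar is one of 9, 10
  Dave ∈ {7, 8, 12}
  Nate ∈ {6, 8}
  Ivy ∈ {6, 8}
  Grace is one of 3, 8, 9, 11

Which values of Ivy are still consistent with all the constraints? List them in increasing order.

Bob and Erin between them cover only {3, 10} — a naked pair. Remove those values from Omar, Grace.
Omar's domain is down to {9}, so Omar = 9. Strike 9 from Grace.
The 2 variables Nate and Ivy are confined to {6, 8}, which locks those values in; drop them from Dave, Grace.
Grace must be 11 (only option left).
No further eliminations apply; Ivy can still be any of 6, 8.

6, 8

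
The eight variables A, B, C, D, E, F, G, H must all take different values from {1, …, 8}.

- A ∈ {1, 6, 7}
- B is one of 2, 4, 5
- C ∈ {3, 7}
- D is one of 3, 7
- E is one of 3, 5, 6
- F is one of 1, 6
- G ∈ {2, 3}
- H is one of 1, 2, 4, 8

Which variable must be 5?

The 8 variables draw from only 8 values {1, 2, 3, 4, 5, 6, 7, 8}, so each is used; only H can be 8, hence H = 8.
The 7 still-open variables together cover exactly {1, 2, 3, 4, 5, 6, 7} — 7 values for 7 variables — and 4 appears only in B's list, so B = 4.
The 6 still-open variables together cover exactly {1, 2, 3, 5, 6, 7} — 6 values for 6 variables — and 2 appears only in G's list, so G = 2.
The 5 still-open variables together cover exactly {1, 3, 5, 6, 7} — 5 values for 5 variables — and 5 appears only in E's list, so E = 5.

E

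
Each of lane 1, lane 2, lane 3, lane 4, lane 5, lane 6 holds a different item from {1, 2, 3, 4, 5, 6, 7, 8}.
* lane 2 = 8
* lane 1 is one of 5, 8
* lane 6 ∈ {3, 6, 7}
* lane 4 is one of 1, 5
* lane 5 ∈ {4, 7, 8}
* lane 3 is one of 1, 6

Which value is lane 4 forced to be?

lane 2 must be 8 (only option left). Strike 8 from lane 1, lane 5.
lane 1 has just one choice, so lane 1 = 5. So lane 4 can't be 5.
So lane 4 = 1.

1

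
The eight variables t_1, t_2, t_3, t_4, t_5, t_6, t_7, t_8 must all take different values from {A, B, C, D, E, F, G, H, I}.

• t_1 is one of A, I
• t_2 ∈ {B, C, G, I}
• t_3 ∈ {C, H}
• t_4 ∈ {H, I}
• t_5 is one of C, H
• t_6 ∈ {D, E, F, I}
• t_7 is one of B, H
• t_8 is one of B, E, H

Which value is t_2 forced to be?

The 2 variables t_3 and t_5 are confined to {C, H}, which locks those values in; drop them from t_2, t_4, t_7, t_8.
t_4 has just one choice, so t_4 = I. Remove I from t_1, t_2, t_6.
t_7's domain is down to {B}, so t_7 = B. Remove B from t_2, t_8.
So t_2 = G.

G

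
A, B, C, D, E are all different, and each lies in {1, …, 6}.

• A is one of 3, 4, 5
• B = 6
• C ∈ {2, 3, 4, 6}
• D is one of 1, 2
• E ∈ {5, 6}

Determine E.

B has just one choice, so B = 6. So C, E can't be 6.
So E = 5.

5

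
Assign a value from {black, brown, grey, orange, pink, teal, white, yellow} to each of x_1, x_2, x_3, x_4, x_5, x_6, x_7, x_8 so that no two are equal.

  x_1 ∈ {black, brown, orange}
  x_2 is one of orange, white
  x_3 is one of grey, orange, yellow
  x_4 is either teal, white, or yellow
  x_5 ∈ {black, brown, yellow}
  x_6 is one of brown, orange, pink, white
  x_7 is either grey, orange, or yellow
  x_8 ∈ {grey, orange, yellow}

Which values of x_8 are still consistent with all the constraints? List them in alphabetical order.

Among the 8 variables, pink fits only x_6 (and all 8 values in {black, brown, grey, orange, pink, teal, white, yellow} must be used), so x_6 = pink.
The 7 still-open variables draw from only 7 values {black, brown, grey, orange, teal, white, yellow}, so each is used; only x_4 can be teal, hence x_4 = teal.
The 6 still-open variables draw from only 6 values {black, brown, grey, orange, white, yellow}, so each is used; only x_2 can be white, hence x_2 = white.
x_3, x_7, x_8 share exactly the 3 values {grey, orange, yellow}; by pigeonhole those values go to them, so strike grey, orange, yellow from x_1, x_5.
No further eliminations apply; x_8 can still be any of grey, orange, yellow.

grey, orange, yellow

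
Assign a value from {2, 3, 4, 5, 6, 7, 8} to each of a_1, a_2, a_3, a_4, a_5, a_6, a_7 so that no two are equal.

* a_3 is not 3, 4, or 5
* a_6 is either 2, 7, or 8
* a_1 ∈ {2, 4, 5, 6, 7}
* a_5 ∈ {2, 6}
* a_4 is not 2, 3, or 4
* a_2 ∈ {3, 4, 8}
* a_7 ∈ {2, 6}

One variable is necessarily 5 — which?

a_4

The 7 variables together cover exactly {2, 3, 4, 5, 6, 7, 8} — 7 values for 7 variables — and 3 appears only in a_2's list, so a_2 = 3.
The 6 still-open variables draw from only 6 values {2, 4, 5, 6, 7, 8}, so each is used; only a_1 can be 4, hence a_1 = 4.
The 5 still-open variables together cover exactly {2, 5, 6, 7, 8} — 5 values for 5 variables — and 5 appears only in a_4's list, so a_4 = 5.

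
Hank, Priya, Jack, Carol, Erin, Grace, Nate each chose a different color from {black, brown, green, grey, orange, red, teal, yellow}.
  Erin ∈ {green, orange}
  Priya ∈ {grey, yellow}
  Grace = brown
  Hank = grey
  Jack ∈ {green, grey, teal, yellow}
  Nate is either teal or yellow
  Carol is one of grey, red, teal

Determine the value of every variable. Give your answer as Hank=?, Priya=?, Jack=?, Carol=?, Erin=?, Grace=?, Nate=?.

Hank=grey, Priya=yellow, Jack=green, Carol=red, Erin=orange, Grace=brown, Nate=teal

Hank has just one choice, so Hank = grey. Strike grey from Priya, Jack, Carol.
That leaves Priya = yellow. Remove yellow from Jack, Nate.
That leaves Grace = brown.
That leaves Nate = teal. So Jack, Carol can't be teal.
That leaves Jack = green. Strike green from Erin.
Carol has just one choice, so Carol = red.
Erin has just one choice, so Erin = orange.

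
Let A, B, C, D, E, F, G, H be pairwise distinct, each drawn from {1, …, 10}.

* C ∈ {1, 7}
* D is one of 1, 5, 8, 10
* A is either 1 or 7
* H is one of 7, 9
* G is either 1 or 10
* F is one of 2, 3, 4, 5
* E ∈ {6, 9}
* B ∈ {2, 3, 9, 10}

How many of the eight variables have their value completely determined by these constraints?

3

A and C share exactly the 2 values {1, 7}; by pigeonhole those values go to them, so strike 1, 7 from D, G, H.
G must be 10 (only option left). Remove 10 from B, D.
H must be 9 (only option left). Eliminate 9 elsewhere: B, E.
E must be 6 (only option left).
Determined: E=6, G=10, H=9. The other variables each still have more than one consistent value. That makes 3.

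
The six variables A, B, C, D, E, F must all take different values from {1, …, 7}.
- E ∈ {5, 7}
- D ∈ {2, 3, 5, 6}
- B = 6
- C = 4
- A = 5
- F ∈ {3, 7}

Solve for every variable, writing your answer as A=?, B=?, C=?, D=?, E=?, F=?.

A=5, B=6, C=4, D=2, E=7, F=3

A has just one choice, so A = 5. Remove 5 from D, E.
B must be 6 (only option left). Eliminate 6 elsewhere: D.
C has just one choice, so C = 4.
That leaves E = 7. Eliminate 7 elsewhere: F.
F has just one choice, so F = 3. Strike 3 from D.
D's domain is down to {2}, so D = 2.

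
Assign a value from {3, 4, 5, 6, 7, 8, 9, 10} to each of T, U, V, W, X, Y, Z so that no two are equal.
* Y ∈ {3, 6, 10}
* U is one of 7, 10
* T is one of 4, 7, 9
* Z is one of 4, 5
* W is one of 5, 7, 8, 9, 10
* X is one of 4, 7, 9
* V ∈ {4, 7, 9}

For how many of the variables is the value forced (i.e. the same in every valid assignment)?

The 3 variables T, V, X are confined to {4, 7, 9}, which locks those values in; drop them from U, W, Z.
That leaves U = 10. Remove 10 from W, Y.
Z has just one choice, so Z = 5. Strike 5 from W.
W must be 8 (only option left).
Determined: U=10, W=8, Z=5. The other variables each still have more than one consistent value. That makes 3.

3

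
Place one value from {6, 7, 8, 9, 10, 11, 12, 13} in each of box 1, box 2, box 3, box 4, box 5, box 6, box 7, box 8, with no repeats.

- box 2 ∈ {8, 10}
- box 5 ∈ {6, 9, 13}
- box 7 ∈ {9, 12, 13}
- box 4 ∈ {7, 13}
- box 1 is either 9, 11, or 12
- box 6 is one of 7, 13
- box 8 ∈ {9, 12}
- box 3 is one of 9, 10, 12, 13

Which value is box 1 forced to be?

The 8 variables together cover exactly {6, 7, 8, 9, 10, 11, 12, 13} — 8 values for 8 variables — and 6 appears only in box 5's list, so box 5 = 6.
Among the 7 still-open variables, 8 fits only box 2 (and all 7 values in {7, 8, 9, 10, 11, 12, 13} must be used), so box 2 = 8.
Among the 6 still-open variables, 10 fits only box 3 (and all 6 values in {7, 9, 10, 11, 12, 13} must be used), so box 3 = 10.
The 5 still-open variables together cover exactly {7, 9, 11, 12, 13} — 5 values for 5 variables — and 11 appears only in box 1's list, so box 1 = 11.

11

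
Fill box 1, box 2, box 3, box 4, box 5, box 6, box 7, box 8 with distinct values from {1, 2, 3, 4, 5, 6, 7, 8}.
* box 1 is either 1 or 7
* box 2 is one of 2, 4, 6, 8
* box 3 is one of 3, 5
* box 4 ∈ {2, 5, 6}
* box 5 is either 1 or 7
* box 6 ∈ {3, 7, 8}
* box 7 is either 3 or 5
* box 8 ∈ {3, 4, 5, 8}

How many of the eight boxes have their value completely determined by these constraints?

box 1 and box 5 share exactly the 2 values {1, 7}; by pigeonhole those values go to them, so strike 1, 7 from box 6.
box 3 and box 7 between them cover only {3, 5} — a naked pair. Remove those values from box 4, box 6, box 8.
box 6's domain is down to {8}, so box 6 = 8. Eliminate 8 elsewhere: box 2, box 8.
box 8's domain is down to {4}, so box 8 = 4. Eliminate 4 elsewhere: box 2.
Determined: box 6=8, box 8=4. The other boxes each still have more than one consistent value. That makes 2.

2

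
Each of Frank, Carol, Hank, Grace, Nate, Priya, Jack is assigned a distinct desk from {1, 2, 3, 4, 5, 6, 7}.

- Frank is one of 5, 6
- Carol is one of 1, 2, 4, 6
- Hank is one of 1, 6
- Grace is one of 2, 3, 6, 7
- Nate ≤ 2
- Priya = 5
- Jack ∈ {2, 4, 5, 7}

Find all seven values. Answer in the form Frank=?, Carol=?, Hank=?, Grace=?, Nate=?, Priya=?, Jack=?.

Priya's domain is down to {5}, so Priya = 5. So Frank, Jack can't be 5.
Frank's domain is down to {6}, so Frank = 6. So Carol, Hank, Grace can't be 6.
Hank's domain is down to {1}, so Hank = 1. So Carol, Nate can't be 1.
Nate's domain is down to {2}, so Nate = 2. Strike 2 from Carol, Grace, Jack.
Carol has just one choice, so Carol = 4. Strike 4 from Jack.
Jack has just one choice, so Jack = 7. Strike 7 from Grace.
Grace's domain is down to {3}, so Grace = 3.

Frank=6, Carol=4, Hank=1, Grace=3, Nate=2, Priya=5, Jack=7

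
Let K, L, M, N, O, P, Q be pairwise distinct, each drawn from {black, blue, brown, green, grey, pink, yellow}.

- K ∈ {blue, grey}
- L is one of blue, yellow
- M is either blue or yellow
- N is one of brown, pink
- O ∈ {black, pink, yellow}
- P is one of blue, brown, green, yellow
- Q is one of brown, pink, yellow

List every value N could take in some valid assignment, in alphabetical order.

The 7 variables draw from only 7 values {black, blue, brown, green, grey, pink, yellow}, so each is used; only O can be black, hence O = black.
The 6 still-open variables draw from only 6 values {blue, brown, green, grey, pink, yellow}, so each is used; only P can be green, hence P = green.
The 5 still-open variables together cover exactly {blue, brown, grey, pink, yellow} — 5 values for 5 variables — and grey appears only in K's list, so K = grey.
L and M share exactly the 2 values {blue, yellow}; by pigeonhole those values go to them, so strike blue, yellow from Q.
No further eliminations apply; N can still be any of brown, pink.

brown, pink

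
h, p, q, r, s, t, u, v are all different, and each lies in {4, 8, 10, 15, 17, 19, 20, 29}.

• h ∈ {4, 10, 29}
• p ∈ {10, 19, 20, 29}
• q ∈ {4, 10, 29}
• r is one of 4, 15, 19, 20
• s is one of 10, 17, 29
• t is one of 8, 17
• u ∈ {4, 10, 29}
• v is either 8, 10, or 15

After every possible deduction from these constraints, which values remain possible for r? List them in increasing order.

h, q, u share exactly the 3 values {4, 10, 29}; by pigeonhole those values go to them, so strike 4, 10, 29 from p, r, s, v.
That leaves s = 17. Eliminate 17 elsewhere: t.
t must be 8 (only option left). Eliminate 8 elsewhere: v.
v has just one choice, so v = 15. Strike 15 from r.
No further eliminations apply; r can still be any of 19, 20.

19, 20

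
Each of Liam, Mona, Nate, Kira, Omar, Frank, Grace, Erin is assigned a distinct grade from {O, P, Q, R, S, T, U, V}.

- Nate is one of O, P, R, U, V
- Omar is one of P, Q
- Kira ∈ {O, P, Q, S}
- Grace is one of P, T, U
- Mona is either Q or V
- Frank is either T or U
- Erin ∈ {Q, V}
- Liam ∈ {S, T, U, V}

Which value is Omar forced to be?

P

The 8 variables together cover exactly {O, P, Q, R, S, T, U, V} — 8 values for 8 variables — and R appears only in Nate's list, so Nate = R.
The 7 still-open variables draw from only 7 values {O, P, Q, S, T, U, V}, so each is used; only Kira can be O, hence Kira = O.
Among the 6 still-open variables, S fits only Liam (and all 6 values in {P, Q, S, T, U, V} must be used), so Liam = S.
Mona and Erin between them cover only {Q, V} — a naked pair. Remove those values from Omar.
So Omar = P.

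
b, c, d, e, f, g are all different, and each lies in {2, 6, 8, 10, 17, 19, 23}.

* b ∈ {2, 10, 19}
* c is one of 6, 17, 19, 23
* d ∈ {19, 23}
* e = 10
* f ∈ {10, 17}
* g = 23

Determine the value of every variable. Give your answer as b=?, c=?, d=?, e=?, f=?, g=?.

e's domain is down to {10}, so e = 10. Strike 10 from b, f.
f must be 17 (only option left). Remove 17 from c.
g must be 23 (only option left). Strike 23 from c, d.
d must be 19 (only option left). So b, c can't be 19.
b has just one choice, so b = 2.
c's domain is down to {6}, so c = 6.

b=2, c=6, d=19, e=10, f=17, g=23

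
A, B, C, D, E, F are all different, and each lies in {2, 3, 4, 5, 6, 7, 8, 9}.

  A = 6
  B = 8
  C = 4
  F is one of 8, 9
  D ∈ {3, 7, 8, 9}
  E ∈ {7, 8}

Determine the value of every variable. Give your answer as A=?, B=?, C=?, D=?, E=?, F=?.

A has just one choice, so A = 6.
B's domain is down to {8}, so B = 8. Strike 8 from D, E, F.
C must be 4 (only option left).
E's domain is down to {7}, so E = 7. Strike 7 from D.
F has just one choice, so F = 9. Eliminate 9 elsewhere: D.
That leaves D = 3.

A=6, B=8, C=4, D=3, E=7, F=9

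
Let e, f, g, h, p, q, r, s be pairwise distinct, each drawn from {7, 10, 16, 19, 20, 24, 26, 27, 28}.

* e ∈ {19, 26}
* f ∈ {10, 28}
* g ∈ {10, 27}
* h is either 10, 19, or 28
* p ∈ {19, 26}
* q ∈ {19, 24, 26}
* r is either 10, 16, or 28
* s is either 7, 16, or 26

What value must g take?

27

The 8 variables together cover exactly {7, 10, 16, 19, 24, 26, 27, 28} — 8 values for 8 variables — and 7 appears only in s's list, so s = 7.
The 7 still-open variables together cover exactly {10, 16, 19, 24, 26, 27, 28} — 7 values for 7 variables — and 16 appears only in r's list, so r = 16.
Among the 6 still-open variables, 24 fits only q (and all 6 values in {10, 19, 24, 26, 27, 28} must be used), so q = 24.
The 5 still-open variables together cover exactly {10, 19, 26, 27, 28} — 5 values for 5 variables — and 27 appears only in g's list, so g = 27.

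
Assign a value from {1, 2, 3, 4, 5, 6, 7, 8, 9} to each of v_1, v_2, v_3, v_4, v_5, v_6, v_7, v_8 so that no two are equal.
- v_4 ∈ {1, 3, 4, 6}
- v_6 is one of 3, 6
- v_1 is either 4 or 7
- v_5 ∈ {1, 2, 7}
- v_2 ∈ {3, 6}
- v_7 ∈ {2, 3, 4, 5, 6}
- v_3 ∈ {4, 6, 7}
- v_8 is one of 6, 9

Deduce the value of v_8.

The 8 variables together cover exactly {1, 2, 3, 4, 5, 6, 7, 9} — 8 values for 8 variables — and 5 appears only in v_7's list, so v_7 = 5.
Among the 7 still-open variables, 2 fits only v_5 (and all 7 values in {1, 2, 3, 4, 6, 7, 9} must be used), so v_5 = 2.
Among the 6 still-open variables, 1 fits only v_4 (and all 6 values in {1, 3, 4, 6, 7, 9} must be used), so v_4 = 1.
The 5 still-open variables draw from only 5 values {3, 4, 6, 7, 9}, so each is used; only v_8 can be 9, hence v_8 = 9.

9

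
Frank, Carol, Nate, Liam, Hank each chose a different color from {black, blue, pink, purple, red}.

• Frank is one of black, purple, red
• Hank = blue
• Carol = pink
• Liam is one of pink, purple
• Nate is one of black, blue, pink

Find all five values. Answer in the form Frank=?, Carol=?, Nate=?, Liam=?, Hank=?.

Frank=red, Carol=pink, Nate=black, Liam=purple, Hank=blue

Carol has just one choice, so Carol = pink. So Nate, Liam can't be pink.
That leaves Liam = purple. Remove purple from Frank.
Hank has just one choice, so Hank = blue. So Nate can't be blue.
Nate's domain is down to {black}, so Nate = black. Remove black from Frank.
Frank's domain is down to {red}, so Frank = red.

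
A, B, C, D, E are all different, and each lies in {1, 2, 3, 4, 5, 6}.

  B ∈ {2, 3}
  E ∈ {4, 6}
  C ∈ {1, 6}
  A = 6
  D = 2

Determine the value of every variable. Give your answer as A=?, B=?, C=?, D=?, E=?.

A=6, B=3, C=1, D=2, E=4

A has just one choice, so A = 6. Eliminate 6 elsewhere: C, E.
C has just one choice, so C = 1.
That leaves D = 2. Remove 2 from B.
That leaves E = 4.
B must be 3 (only option left).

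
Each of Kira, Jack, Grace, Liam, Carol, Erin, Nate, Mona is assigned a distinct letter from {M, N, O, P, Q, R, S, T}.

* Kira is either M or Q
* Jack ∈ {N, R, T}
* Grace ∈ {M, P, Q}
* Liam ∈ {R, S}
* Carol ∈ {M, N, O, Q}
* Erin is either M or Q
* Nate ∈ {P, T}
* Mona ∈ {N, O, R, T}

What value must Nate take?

T

The 8 variables together cover exactly {M, N, O, P, Q, R, S, T} — 8 values for 8 variables — and S appears only in Liam's list, so Liam = S.
The 2 variables Kira and Erin are confined to {M, Q}, which locks those values in; drop them from Grace, Carol.
Grace has just one choice, so Grace = P. Strike P from Nate.
So Nate = T.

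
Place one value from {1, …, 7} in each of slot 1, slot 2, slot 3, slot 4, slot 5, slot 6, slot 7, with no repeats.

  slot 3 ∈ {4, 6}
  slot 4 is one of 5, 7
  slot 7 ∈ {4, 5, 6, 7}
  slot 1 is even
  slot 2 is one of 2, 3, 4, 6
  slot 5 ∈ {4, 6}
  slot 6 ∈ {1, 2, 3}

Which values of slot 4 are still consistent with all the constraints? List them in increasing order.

5, 7

The 7 variables together cover exactly {1, 2, 3, 4, 5, 6, 7} — 7 values for 7 variables — and 1 appears only in slot 6's list, so slot 6 = 1.
Among the 6 still-open variables, 3 fits only slot 2 (and all 6 values in {2, 3, 4, 5, 6, 7} must be used), so slot 2 = 3.
The 5 still-open variables draw from only 5 values {2, 4, 5, 6, 7}, so each is used; only slot 1 can be 2, hence slot 1 = 2.
slot 3 and slot 5 between them cover only {4, 6} — a naked pair. Remove those values from slot 7.
No further eliminations apply; slot 4 can still be any of 5, 7.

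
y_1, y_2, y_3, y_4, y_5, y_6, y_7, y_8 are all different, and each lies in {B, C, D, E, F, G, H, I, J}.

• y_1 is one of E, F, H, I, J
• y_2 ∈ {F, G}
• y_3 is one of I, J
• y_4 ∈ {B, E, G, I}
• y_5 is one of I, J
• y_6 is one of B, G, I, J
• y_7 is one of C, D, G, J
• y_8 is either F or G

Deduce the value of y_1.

y_2 and y_8 between them cover only {F, G} — a naked pair. Remove those values from y_1, y_4, y_6, y_7.
y_3 and y_5 share exactly the 2 values {I, J}; by pigeonhole those values go to them, so strike I, J from y_1, y_4, y_6, y_7.
y_6's domain is down to {B}, so y_6 = B. Eliminate B elsewhere: y_4.
y_4's domain is down to {E}, so y_4 = E. Eliminate E elsewhere: y_1.
So y_1 = H.

H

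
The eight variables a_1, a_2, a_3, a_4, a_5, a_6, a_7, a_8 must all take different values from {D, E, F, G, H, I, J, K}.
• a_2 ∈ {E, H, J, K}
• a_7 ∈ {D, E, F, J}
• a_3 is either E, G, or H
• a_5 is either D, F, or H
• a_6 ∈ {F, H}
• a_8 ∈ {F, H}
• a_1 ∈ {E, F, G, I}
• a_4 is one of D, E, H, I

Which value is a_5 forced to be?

D

The 8 variables together cover exactly {D, E, F, G, H, I, J, K} — 8 values for 8 variables — and K appears only in a_2's list, so a_2 = K.
The 7 still-open variables together cover exactly {D, E, F, G, H, I, J} — 7 values for 7 variables — and J appears only in a_7's list, so a_7 = J.
a_6 and a_8 share exactly the 2 values {F, H}; by pigeonhole those values go to them, so strike F, H from a_1, a_3, a_4, a_5.
So a_5 = D.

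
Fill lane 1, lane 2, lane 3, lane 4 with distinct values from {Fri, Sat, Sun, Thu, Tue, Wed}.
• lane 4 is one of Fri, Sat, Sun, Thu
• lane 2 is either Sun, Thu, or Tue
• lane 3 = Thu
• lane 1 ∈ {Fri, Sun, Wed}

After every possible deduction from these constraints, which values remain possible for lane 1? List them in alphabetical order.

Fri, Sun, Wed

lane 3's domain is down to {Thu}, so lane 3 = Thu. Strike Thu from lane 2, lane 4.
No further eliminations apply; lane 1 can still be any of Fri, Sun, Wed.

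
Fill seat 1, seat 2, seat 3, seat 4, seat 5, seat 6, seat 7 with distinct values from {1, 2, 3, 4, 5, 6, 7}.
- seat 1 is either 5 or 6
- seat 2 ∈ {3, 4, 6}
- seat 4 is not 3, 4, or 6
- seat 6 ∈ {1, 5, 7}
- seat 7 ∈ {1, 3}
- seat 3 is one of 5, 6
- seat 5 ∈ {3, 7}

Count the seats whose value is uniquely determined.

The 7 variables together cover exactly {1, 2, 3, 4, 5, 6, 7} — 7 values for 7 variables — and 2 appears only in seat 4's list, so seat 4 = 2.
Among the 6 still-open variables, 4 fits only seat 2 (and all 6 values in {1, 3, 4, 5, 6, 7} must be used), so seat 2 = 4.
seat 1 and seat 3 between them cover only {5, 6} — a naked pair. Remove those values from seat 6.
Determined: seat 2=4, seat 4=2. The other seats each still have more than one consistent value. That makes 2.

2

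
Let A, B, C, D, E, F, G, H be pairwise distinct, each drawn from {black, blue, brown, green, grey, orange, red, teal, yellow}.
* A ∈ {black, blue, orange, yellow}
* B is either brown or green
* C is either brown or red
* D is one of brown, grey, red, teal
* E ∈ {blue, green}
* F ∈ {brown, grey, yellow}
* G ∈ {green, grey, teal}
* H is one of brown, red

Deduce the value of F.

yellow

C and H share exactly the 2 values {brown, red}; by pigeonhole those values go to them, so strike brown, red from B, D, F.
B has just one choice, so B = green. So E, G can't be green.
That leaves E = blue. Remove blue from A.
The 2 variables D and G are confined to {grey, teal}, which locks those values in; drop them from F.
So F = yellow.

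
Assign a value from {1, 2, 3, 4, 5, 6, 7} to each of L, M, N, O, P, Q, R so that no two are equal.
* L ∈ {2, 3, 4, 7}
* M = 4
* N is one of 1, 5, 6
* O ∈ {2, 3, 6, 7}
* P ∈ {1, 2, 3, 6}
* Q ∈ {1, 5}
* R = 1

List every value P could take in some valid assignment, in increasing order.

2, 3

M's domain is down to {4}, so M = 4. Strike 4 from L.
That leaves R = 1. Eliminate 1 elsewhere: N, P, Q.
That leaves Q = 5. So N can't be 5.
N has just one choice, so N = 6. Strike 6 from O, P.
No further eliminations apply; P can still be any of 2, 3.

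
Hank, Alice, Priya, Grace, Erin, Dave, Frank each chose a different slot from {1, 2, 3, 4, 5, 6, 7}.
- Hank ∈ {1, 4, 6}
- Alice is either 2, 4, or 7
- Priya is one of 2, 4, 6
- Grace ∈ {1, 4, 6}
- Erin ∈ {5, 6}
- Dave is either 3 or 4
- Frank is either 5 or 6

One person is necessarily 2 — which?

The 7 variables draw from only 7 values {1, 2, 3, 4, 5, 6, 7}, so each is used; only Dave can be 3, hence Dave = 3.
Among the 6 still-open variables, 7 fits only Alice (and all 6 values in {1, 2, 4, 5, 6, 7} must be used), so Alice = 7.
The 5 still-open variables together cover exactly {1, 2, 4, 5, 6} — 5 values for 5 variables — and 2 appears only in Priya's list, so Priya = 2.

Priya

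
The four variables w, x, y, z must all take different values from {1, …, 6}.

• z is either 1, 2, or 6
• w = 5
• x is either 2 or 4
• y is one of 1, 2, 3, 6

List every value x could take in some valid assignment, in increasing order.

2, 4

w must be 5 (only option left).
No further eliminations apply; x can still be any of 2, 4.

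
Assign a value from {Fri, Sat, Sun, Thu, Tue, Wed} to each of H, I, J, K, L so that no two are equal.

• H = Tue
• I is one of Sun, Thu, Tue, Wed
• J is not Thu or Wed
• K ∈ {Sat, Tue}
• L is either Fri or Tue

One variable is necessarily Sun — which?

J

H must be Tue (only option left). Eliminate Tue elsewhere: I, J, K, L.
K's domain is down to {Sat}, so K = Sat. Remove Sat from J.
That leaves L = Fri. Eliminate Fri elsewhere: J.
So Sun goes to J.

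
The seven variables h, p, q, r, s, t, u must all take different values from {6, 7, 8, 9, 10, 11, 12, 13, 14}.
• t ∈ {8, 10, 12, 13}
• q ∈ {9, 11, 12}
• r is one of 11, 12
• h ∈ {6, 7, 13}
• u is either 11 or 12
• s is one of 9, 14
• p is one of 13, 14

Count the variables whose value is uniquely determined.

The 2 variables r and u are confined to {11, 12}, which locks those values in; drop them from q, t.
q's domain is down to {9}, so q = 9. Eliminate 9 elsewhere: s.
s has just one choice, so s = 14. Strike 14 from p.
p has just one choice, so p = 13. Strike 13 from h, t.
Determined: p=13, q=9, s=14. The other variables each still have more than one consistent value. That makes 3.

3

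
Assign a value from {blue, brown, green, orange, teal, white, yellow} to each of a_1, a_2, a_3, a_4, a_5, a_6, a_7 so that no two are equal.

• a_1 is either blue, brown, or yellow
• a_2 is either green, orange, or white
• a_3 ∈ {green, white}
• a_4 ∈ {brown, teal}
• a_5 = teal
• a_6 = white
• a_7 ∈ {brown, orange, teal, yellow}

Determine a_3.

green

a_5 must be teal (only option left). Eliminate teal elsewhere: a_4, a_7.
a_6's domain is down to {white}, so a_6 = white. Remove white from a_2, a_3.
So a_3 = green.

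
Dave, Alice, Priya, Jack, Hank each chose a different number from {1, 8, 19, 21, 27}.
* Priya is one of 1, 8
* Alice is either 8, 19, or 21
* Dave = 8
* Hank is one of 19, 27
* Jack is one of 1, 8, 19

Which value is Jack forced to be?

19

Dave's domain is down to {8}, so Dave = 8. Eliminate 8 elsewhere: Alice, Priya, Jack.
Priya has just one choice, so Priya = 1. So Jack can't be 1.
So Jack = 19.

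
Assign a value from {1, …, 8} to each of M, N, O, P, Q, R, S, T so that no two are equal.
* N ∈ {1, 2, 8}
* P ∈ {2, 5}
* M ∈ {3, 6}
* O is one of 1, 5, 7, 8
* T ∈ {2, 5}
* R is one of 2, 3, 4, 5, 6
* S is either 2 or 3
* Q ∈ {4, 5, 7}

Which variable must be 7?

P and T between them cover only {2, 5} — a naked pair. Remove those values from N, O, Q, R, S.
S has just one choice, so S = 3. Strike 3 from M, R.
M's domain is down to {6}, so M = 6. Eliminate 6 elsewhere: R.
R's domain is down to {4}, so R = 4. Remove 4 from Q.
So 7 goes to Q.

Q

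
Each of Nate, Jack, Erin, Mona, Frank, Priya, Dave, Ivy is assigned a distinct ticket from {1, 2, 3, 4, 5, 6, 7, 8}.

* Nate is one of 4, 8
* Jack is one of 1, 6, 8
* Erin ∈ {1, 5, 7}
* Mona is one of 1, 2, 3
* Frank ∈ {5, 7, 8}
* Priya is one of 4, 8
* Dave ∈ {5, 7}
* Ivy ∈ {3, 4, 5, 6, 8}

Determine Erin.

1

The 8 variables draw from only 8 values {1, 2, 3, 4, 5, 6, 7, 8}, so each is used; only Mona can be 2, hence Mona = 2.
The 7 still-open variables together cover exactly {1, 3, 4, 5, 6, 7, 8} — 7 values for 7 variables — and 3 appears only in Ivy's list, so Ivy = 3.
Among the 6 still-open variables, 6 fits only Jack (and all 6 values in {1, 4, 5, 6, 7, 8} must be used), so Jack = 6.
The 5 still-open variables draw from only 5 values {1, 4, 5, 7, 8}, so each is used; only Erin can be 1, hence Erin = 1.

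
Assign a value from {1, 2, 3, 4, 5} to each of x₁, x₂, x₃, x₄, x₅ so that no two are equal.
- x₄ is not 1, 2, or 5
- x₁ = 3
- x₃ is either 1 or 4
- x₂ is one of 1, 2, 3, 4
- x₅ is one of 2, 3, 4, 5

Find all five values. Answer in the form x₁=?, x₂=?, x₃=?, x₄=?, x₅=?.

x₁ has just one choice, so x₁ = 3. Remove 3 from x₂, x₄, x₅.
x₄'s domain is down to {4}, so x₄ = 4. Remove 4 from x₂, x₃, x₅.
That leaves x₃ = 1. So x₂ can't be 1.
That leaves x₂ = 2. Eliminate 2 elsewhere: x₅.
That leaves x₅ = 5.

x₁=3, x₂=2, x₃=1, x₄=4, x₅=5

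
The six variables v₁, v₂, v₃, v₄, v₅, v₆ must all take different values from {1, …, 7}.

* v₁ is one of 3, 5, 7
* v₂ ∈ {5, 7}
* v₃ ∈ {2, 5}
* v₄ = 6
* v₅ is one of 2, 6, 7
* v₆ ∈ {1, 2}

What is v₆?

1

v₄'s domain is down to {6}, so v₄ = 6. So v₅ can't be 6.
The 5 still-open variables together cover exactly {1, 2, 3, 5, 7} — 5 values for 5 variables — and 1 appears only in v₆'s list, so v₆ = 1.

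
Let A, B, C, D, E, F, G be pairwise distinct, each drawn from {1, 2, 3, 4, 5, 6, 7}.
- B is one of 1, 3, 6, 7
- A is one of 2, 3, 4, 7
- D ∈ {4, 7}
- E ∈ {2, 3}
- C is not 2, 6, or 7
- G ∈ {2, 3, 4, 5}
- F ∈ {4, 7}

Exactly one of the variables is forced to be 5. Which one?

G

The 7 variables together cover exactly {1, 2, 3, 4, 5, 6, 7} — 7 values for 7 variables — and 6 appears only in B's list, so B = 6.
The 6 still-open variables draw from only 6 values {1, 2, 3, 4, 5, 7}, so each is used; only C can be 1, hence C = 1.
The 5 still-open variables draw from only 5 values {2, 3, 4, 5, 7}, so each is used; only G can be 5, hence G = 5.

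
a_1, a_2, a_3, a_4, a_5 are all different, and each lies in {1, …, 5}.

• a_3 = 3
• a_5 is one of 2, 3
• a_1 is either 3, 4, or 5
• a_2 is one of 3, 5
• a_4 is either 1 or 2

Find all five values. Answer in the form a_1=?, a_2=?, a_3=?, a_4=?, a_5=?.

a_1=4, a_2=5, a_3=3, a_4=1, a_5=2

a_3 has just one choice, so a_3 = 3. Strike 3 from a_1, a_2, a_5.
That leaves a_5 = 2. Eliminate 2 elsewhere: a_4.
a_2 must be 5 (only option left). Strike 5 from a_1.
a_4 has just one choice, so a_4 = 1.
That leaves a_1 = 4.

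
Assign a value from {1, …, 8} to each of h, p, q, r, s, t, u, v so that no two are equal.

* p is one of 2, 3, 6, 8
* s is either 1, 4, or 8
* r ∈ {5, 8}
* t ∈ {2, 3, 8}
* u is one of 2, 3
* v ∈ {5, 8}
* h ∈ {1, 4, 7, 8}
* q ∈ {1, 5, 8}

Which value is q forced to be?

1

Among the 8 variables, 6 fits only p (and all 8 values in {1, 2, 3, 4, 5, 6, 7, 8} must be used), so p = 6.
Among the 7 still-open variables, 7 fits only h (and all 7 values in {1, 2, 3, 4, 5, 7, 8} must be used), so h = 7.
Among the 6 still-open variables, 4 fits only s (and all 6 values in {1, 2, 3, 4, 5, 8} must be used), so s = 4.
The 5 still-open variables draw from only 5 values {1, 2, 3, 5, 8}, so each is used; only q can be 1, hence q = 1.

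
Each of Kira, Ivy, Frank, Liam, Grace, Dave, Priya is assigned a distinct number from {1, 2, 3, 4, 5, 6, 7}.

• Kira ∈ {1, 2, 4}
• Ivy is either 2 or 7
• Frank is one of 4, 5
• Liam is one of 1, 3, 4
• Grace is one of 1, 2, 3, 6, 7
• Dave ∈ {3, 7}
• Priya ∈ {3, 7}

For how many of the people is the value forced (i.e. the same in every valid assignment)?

The 7 variables together cover exactly {1, 2, 3, 4, 5, 6, 7} — 7 values for 7 variables — and 5 appears only in Frank's list, so Frank = 5.
Among the 6 still-open variables, 6 fits only Grace (and all 6 values in {1, 2, 3, 4, 6, 7} must be used), so Grace = 6.
The 2 variables Dave and Priya are confined to {3, 7}, which locks those values in; drop them from Ivy, Liam.
Ivy's domain is down to {2}, so Ivy = 2. Strike 2 from Kira.
Determined: Ivy=2, Frank=5, Grace=6. The other people each still have more than one consistent value. That makes 3.

3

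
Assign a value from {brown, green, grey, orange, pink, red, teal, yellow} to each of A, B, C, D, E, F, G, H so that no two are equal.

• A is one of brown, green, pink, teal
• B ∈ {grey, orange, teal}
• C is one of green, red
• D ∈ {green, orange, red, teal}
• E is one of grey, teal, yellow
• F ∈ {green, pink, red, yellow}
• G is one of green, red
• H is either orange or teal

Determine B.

grey

The 8 variables draw from only 8 values {brown, green, grey, orange, pink, red, teal, yellow}, so each is used; only A can be brown, hence A = brown.
The 7 still-open variables together cover exactly {green, grey, orange, pink, red, teal, yellow} — 7 values for 7 variables — and pink appears only in F's list, so F = pink.
The 6 still-open variables draw from only 6 values {green, grey, orange, red, teal, yellow}, so each is used; only E can be yellow, hence E = yellow.
Among the 5 still-open variables, grey fits only B (and all 5 values in {green, grey, orange, red, teal} must be used), so B = grey.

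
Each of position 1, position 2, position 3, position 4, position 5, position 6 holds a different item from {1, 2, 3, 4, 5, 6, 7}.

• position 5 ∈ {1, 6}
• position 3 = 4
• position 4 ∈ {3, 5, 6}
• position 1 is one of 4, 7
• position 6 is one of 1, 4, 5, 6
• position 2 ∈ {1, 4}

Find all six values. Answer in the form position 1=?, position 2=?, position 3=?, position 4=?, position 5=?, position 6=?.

position 3's domain is down to {4}, so position 3 = 4. Eliminate 4 elsewhere: position 1, position 2, position 6.
position 1 must be 7 (only option left).
position 2 has just one choice, so position 2 = 1. Strike 1 from position 5, position 6.
That leaves position 5 = 6. So position 4, position 6 can't be 6.
position 6 has just one choice, so position 6 = 5. Eliminate 5 elsewhere: position 4.
position 4's domain is down to {3}, so position 4 = 3.

position 1=7, position 2=1, position 3=4, position 4=3, position 5=6, position 6=5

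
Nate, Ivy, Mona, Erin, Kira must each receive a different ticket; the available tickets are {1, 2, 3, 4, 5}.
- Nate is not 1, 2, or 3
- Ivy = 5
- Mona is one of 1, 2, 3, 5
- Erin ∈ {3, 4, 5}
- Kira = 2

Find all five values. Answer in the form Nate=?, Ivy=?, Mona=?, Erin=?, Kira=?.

Ivy has just one choice, so Ivy = 5. Eliminate 5 elsewhere: Nate, Mona, Erin.
Kira must be 2 (only option left). Eliminate 2 elsewhere: Mona.
Nate has just one choice, so Nate = 4. Remove 4 from Erin.
Erin must be 3 (only option left). Eliminate 3 elsewhere: Mona.
Mona has just one choice, so Mona = 1.

Nate=4, Ivy=5, Mona=1, Erin=3, Kira=2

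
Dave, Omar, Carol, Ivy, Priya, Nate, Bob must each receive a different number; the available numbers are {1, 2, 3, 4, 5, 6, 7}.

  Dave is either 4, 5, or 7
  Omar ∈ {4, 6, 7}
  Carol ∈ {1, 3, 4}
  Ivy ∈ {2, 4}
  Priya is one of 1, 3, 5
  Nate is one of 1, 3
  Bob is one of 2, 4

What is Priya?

The 7 variables draw from only 7 values {1, 2, 3, 4, 5, 6, 7}, so each is used; only Omar can be 6, hence Omar = 6.
The 6 still-open variables together cover exactly {1, 2, 3, 4, 5, 7} — 6 values for 6 variables — and 7 appears only in Dave's list, so Dave = 7.
Among the 5 still-open variables, 5 fits only Priya (and all 5 values in {1, 2, 3, 4, 5} must be used), so Priya = 5.

5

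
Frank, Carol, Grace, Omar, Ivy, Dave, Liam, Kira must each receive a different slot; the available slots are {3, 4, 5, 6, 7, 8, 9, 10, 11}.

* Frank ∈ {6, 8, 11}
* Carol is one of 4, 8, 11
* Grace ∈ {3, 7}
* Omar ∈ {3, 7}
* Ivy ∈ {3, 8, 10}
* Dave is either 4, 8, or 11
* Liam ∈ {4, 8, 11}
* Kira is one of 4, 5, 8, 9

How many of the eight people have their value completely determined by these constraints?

2

Grace and Omar between them cover only {3, 7} — a naked pair. Remove those values from Ivy.
Carol, Dave, Liam between them cover only {4, 8, 11} — a naked triple. Remove those values from Frank, Ivy, Kira.
Frank has just one choice, so Frank = 6.
Ivy must be 10 (only option left).
Determined: Frank=6, Ivy=10. The other people each still have more than one consistent value. That makes 2.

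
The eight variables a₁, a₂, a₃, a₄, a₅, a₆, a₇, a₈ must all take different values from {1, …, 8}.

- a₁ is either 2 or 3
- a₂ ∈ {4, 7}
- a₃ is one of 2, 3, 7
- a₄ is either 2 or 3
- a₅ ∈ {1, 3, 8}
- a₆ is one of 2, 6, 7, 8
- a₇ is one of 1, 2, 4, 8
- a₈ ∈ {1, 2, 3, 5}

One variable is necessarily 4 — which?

Among the 8 variables, 5 fits only a₈ (and all 8 values in {1, 2, 3, 4, 5, 6, 7, 8} must be used), so a₈ = 5.
Among the 7 still-open variables, 6 fits only a₆ (and all 7 values in {1, 2, 3, 4, 6, 7, 8} must be used), so a₆ = 6.
a₁ and a₄ share exactly the 2 values {2, 3}; by pigeonhole those values go to them, so strike 2, 3 from a₃, a₅, a₇.
a₃'s domain is down to {7}, so a₃ = 7. Strike 7 from a₂.
So 4 goes to a₂.

a₂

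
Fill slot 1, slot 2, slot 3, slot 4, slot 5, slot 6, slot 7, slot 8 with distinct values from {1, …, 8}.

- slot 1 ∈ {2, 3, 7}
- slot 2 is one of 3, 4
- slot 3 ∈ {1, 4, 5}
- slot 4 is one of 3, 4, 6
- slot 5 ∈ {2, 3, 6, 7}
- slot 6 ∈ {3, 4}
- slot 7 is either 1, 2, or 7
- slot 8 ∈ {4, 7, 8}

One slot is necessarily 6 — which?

The 8 variables together cover exactly {1, 2, 3, 4, 5, 6, 7, 8} — 8 values for 8 variables — and 5 appears only in slot 3's list, so slot 3 = 5.
Among the 7 still-open variables, 1 fits only slot 7 (and all 7 values in {1, 2, 3, 4, 6, 7, 8} must be used), so slot 7 = 1.
Among the 6 still-open variables, 8 fits only slot 8 (and all 6 values in {2, 3, 4, 6, 7, 8} must be used), so slot 8 = 8.
slot 2 and slot 6 between them cover only {3, 4} — a naked pair. Remove those values from slot 1, slot 4, slot 5.
So 6 goes to slot 4.

slot 4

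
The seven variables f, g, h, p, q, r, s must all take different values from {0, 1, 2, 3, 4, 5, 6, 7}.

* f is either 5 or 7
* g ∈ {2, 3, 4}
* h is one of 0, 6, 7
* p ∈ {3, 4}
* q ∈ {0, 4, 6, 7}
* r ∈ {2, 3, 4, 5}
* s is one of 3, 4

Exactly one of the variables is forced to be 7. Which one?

f

p and s share exactly the 2 values {3, 4}; by pigeonhole those values go to them, so strike 3, 4 from g, q, r.
g has just one choice, so g = 2. Strike 2 from r.
r must be 5 (only option left). Remove 5 from f.
So 7 goes to f.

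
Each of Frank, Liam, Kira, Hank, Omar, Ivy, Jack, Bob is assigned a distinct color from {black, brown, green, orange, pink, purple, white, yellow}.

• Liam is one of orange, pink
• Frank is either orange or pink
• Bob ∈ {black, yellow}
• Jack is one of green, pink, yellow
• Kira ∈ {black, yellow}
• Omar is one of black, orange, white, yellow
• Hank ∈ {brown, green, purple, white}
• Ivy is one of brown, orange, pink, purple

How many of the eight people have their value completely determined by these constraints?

The 2 variables Frank and Liam are confined to {orange, pink}, which locks those values in; drop them from Omar, Ivy, Jack.
The 2 variables Kira and Bob are confined to {black, yellow}, which locks those values in; drop them from Omar, Jack.
Omar must be white (only option left). Eliminate white elsewhere: Hank.
That leaves Jack = green. Remove green from Hank.
Determined: Omar=white, Jack=green. The other people each still have more than one consistent value. That makes 2.

2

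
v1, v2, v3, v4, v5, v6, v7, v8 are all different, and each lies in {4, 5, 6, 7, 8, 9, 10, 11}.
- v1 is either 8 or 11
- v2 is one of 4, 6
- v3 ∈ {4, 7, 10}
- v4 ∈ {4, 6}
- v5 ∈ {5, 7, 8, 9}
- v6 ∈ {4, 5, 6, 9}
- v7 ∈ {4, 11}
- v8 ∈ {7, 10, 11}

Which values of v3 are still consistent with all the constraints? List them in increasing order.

The 2 variables v2 and v4 are confined to {4, 6}, which locks those values in; drop them from v3, v6, v7.
That leaves v7 = 11. Strike 11 from v1, v8.
That leaves v1 = 8. Remove 8 from v5.
The 2 variables v3 and v8 are confined to {7, 10}, which locks those values in; drop them from v5.
No further eliminations apply; v3 can still be any of 7, 10.

7, 10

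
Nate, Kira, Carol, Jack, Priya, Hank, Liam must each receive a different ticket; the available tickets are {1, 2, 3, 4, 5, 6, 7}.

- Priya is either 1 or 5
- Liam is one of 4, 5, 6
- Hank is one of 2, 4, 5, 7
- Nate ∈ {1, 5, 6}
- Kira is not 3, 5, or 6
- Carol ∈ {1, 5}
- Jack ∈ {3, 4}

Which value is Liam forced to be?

4

The 7 variables together cover exactly {1, 2, 3, 4, 5, 6, 7} — 7 values for 7 variables — and 3 appears only in Jack's list, so Jack = 3.
Carol and Priya share exactly the 2 values {1, 5}; by pigeonhole those values go to them, so strike 1, 5 from Nate, Kira, Hank, Liam.
Nate's domain is down to {6}, so Nate = 6. Strike 6 from Liam.
So Liam = 4.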